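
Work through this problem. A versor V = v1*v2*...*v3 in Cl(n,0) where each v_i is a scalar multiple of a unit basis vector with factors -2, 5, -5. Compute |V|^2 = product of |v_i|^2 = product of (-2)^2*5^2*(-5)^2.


Each vector v_i has |v_i|^2 = s_i^2
Squared scales: (-2)^2 = 4, 5^2 = 25, (-5)^2 = 25
|V|^2 = 4 * 25 * 25
= 2500


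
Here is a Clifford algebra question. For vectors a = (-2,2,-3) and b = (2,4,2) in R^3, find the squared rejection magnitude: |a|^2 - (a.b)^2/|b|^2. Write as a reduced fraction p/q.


|a|^2 = (-2)^2 + 2^2 + (-3)^2 = 17
|b|^2 = 2^2 + 4^2 + 2^2 = 24
a . b = (-2)*2 + 2*4 + (-3)*2 = -2
(a.b)^2 = (-2)^2 = 4
|rej|^2 = 17 - 4/24
= (408 - 4)/24
= 404/24
In lowest terms: 101/6


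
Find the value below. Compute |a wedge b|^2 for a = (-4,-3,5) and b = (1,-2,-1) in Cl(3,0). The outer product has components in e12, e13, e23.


a wedge b = (a1*b2 - a2*b1)*e12 + (a1*b3 - a3*b1)*e13 + (a2*b3 - a3*b2)*e23
e12 coeff: (-4)*(-2) - (-3)*1 = 8 - (-3) = 11
e13 coeff: (-4)*(-1) - 5*1 = 4 - 5 = -1
e23 coeff: (-3)*(-1) - 5*(-2) = 3 - (-10) = 13
|a wedge b|^2 = 11^2 + (-1)^2 + 13^2
= 121 + 1 + 169
= 291


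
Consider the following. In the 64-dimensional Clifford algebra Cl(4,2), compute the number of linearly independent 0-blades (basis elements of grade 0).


Number of grade-k basis blades in Cl(p,q) with n = p + q is C(n, k).
n = 4 + 2 = 6
C(6, 0) = 6! / (0! * 6!)
= 720 / (1 * 720)
= 1


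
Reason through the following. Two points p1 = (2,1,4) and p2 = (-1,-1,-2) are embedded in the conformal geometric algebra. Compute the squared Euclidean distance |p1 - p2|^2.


p1 - p2 = (3, 2, 6)
|p1 - p2|^2 = 3^2 + 2^2 + 6^2
= 9 + 4 + 36
= 49


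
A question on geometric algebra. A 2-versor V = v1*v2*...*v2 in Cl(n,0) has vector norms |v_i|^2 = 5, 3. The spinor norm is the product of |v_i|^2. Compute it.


Spinor norm N(V) = |v1|^2 * |v2|^2 * ... * |v2|^2
= 5 * 3
Running product: 5, 15
N(V) = 15


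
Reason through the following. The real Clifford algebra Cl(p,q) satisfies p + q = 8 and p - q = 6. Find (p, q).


We need p + q = 8 and p - q = 6.
Adding: 2p = 8 + 6 = 14, so p = 7.
Then q = 8 - 7 = 1.
(p, q) = (7, 1)


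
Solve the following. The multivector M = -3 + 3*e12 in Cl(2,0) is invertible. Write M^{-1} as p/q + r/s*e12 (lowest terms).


M = -3 + 3*e12, where e12^2 = -1.
Since M commutes with its reverse ~M = a - b*e12, M * ~M = a^2 - b^2*e12^2 = a^2 + b^2.
So M^{-1} = ~M / (a^2 + b^2) = (a - b*e12)/(a^2 + b^2).
a^2 + b^2 = 9 + 9 = 18
Scalar part = -3/18 = -1/6
Bivector coeff = -3/18 = -1/6
M^{-1} = -1/6 - 1/6*e12


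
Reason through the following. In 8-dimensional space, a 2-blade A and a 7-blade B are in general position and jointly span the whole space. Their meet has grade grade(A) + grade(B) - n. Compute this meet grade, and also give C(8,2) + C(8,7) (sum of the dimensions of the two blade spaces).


Meet grade = grade(A) + grade(B) - n
= 2 + 7 - 8 = 1
C(8,2) = 28
C(8,7) = 8
dim_A + dim_B = 28 + 8 = 36


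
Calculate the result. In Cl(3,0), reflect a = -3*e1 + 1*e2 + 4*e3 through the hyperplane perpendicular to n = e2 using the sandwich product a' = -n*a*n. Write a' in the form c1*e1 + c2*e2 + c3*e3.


Reflection formula: a' = -n*a*n, with n = e2 (unit vector, n^2 = 1).
For reflection through hyperplane perp to e2:
The component along e2 flips sign, others stay.
a = (-3, 1, 4)
a' = (-3, -1, 4)
a' = -3*e1 - 1*e2 + 4*e3


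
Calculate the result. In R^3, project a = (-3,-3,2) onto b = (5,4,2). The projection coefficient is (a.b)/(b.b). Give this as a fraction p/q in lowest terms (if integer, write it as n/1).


Projection coefficient = (a . b) / (b . b)
a . b = (-3)*5 + (-3)*4 + 2*2
= -15 + (-12) + 4 = -23
b . b = 5^2 + 4^2 + 2^2
= 25 + 16 + 4 = 45
Coefficient = -23/45
In lowest terms: -23/45


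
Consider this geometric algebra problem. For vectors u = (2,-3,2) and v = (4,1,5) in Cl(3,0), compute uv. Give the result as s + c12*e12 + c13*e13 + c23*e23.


In Cl(3,0): e_i^2 = 1, e_ie_j = -e_je_i for i != j.
Scalar part = u . v = 2*4 + (-3)*1 + 2*5
= 8 + (-3) + 10 = 15
e12 coeff = 2*1 - (-3)*4 = 2 - (-12) = 14
e13 coeff = 2*5 - 2*4 = 10 - 8 = 2
e23 coeff = (-3)*5 - 2*1 = -15 - 2 = -17
uv = 15 + 14*e12 + 2*e13 - 17*e23


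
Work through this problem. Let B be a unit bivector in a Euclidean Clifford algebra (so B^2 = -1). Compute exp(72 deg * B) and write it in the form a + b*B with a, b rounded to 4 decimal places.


For a unit bivector B with B^2 = -1, the exponential series gives
e^(theta*B) = cos(theta) + sin(theta)*B (the GA analogue of Euler's formula).
theta = 72 degrees = 1.256637 rad
cos(72 deg) = 0.3090
sin(72 deg) = 0.9511
exp(theta*B) = 0.3090 + 0.9511*B


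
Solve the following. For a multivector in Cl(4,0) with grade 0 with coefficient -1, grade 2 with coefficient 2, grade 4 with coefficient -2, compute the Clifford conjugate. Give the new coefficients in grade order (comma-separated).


Clifford conjugate sign for grade k: (-1)^(k(k+1)/2)
Grade 0: (-1)^(0*1/2) = (-1)^0 = 1, coeff -1 -> -1
Grade 2: (-1)^(2*3/2) = (-1)^3 = -1, coeff 2 -> -2
Grade 4: (-1)^(4*5/2) = (-1)^10 = 1, coeff -2 -> -2
Conjugated coefficients: -1, -2, -2


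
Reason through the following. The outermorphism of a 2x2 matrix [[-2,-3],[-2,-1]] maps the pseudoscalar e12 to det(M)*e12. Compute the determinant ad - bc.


The outermorphism of a linear map f sends e1^e2 to f(e1)^f(e2).
f(e1) = -2*e1 - 2*e2
f(e2) = -3*e1 - 1*e2
f(e1) ^ f(e2) = (-2*e1 - 2*e2) ^ (-3*e1 - 1*e2)
= (-2)*(-1)*e12 + (-2)*(-3)*e21
= (2 - 6)*e12
= -4*e12
Coefficient = -4


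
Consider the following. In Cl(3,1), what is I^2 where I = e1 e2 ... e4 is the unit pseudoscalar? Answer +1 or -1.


The pseudoscalar I = e1...e_n (product of all n generators) of Cl(p,q) satisfies I^2 = (-1)^(q + n(n-1)/2).
p = 3, q = 1, n = p + q = 4
n(n-1)/2 = 4 * 3 / 2 = 6
Exponent = q + n(n-1)/2 = 1 + 6 = 7
I^2 = (-1)^7 = -1


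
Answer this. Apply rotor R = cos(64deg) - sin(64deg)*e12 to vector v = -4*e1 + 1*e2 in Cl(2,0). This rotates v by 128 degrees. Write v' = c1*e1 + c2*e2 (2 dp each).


Rotor R = cos(64deg) - sin(64deg)*e12
Rotation angle theta = 2 * 64 = 128 degrees
v' = R*v*~R rotates v by theta.
cos(128deg) = -0.6157, sin(128deg) = 0.7880
v'_1 = -4*cos(128deg) - 1*sin(128deg)
= -4*(-0.6157) - 1*0.7880
= 1.67
v'_2 = -4*sin(128deg) + 1*cos(128deg)
= -4*0.7880 + 1*(-0.6157)
= -3.77
v' = 1.67*e1 - 3.77*e2


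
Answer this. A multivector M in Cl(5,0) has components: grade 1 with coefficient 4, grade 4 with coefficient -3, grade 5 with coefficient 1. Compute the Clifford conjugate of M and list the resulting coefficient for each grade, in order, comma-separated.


Clifford conjugate sign for grade k: (-1)^(k(k+1)/2)
Grade 1: (-1)^(1*2/2) = (-1)^1 = -1, coeff 4 -> -4
Grade 4: (-1)^(4*5/2) = (-1)^10 = 1, coeff -3 -> -3
Grade 5: (-1)^(5*6/2) = (-1)^15 = -1, coeff 1 -> -1
Conjugated coefficients: -4, -3, -1


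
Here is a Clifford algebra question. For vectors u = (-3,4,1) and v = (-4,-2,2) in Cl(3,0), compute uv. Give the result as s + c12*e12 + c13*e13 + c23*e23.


In Cl(3,0): e_i^2 = 1, e_ie_j = -e_je_i for i != j.
Scalar part = u . v = (-3)*(-4) + 4*(-2) + 1*2
= 12 + (-8) + 2 = 6
e12 coeff = (-3)*(-2) - 4*(-4) = 6 - (-16) = 22
e13 coeff = (-3)*2 - 1*(-4) = -6 - (-4) = -2
e23 coeff = 4*2 - 1*(-2) = 8 - (-2) = 10
uv = 6 + 22*e12 - 2*e13 + 10*e23


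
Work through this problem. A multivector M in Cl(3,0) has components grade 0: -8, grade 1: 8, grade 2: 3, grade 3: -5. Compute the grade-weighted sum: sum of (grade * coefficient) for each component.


Grade-weighted sum = sum of grade_k * coefficient_k
0*(-8) = 0
1*8 = 8
2*3 = 6
3*(-5) = -15
Total = 0 + 8 + 6 + (-15) = -1


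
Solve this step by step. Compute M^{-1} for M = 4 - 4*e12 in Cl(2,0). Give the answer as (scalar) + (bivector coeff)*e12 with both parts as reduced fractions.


M = 4 - 4*e12, where e12^2 = -1.
Since M commutes with its reverse ~M = a - b*e12, M * ~M = a^2 - b^2*e12^2 = a^2 + b^2.
So M^{-1} = ~M / (a^2 + b^2) = (a - b*e12)/(a^2 + b^2).
a^2 + b^2 = 16 + 16 = 32
Scalar part = 4/32 = 1/8
Bivector coeff = 4/32 = 1/8
M^{-1} = 1/8 + 1/8*e12


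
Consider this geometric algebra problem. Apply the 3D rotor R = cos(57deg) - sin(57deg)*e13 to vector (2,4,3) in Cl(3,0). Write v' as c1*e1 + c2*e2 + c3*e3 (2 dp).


Rotor R = cos(57deg) - sin(57deg)*e13
Rotation angle theta = 2 * 57 = 114 degrees in the e13 plane (e1 -> e3).
The component perpendicular to the plane (e2) is invariant: v'_2 = v2 = 4.00
cos(114deg) = -0.4067, sin(114deg) = 0.9135
v'_1 = v1*cos(theta) - v3*sin(theta) = 2*(-0.4067) - 3*0.9135 = -3.55
v'_3 = v1*sin(theta) + v3*cos(theta) = 2*0.9135 + 3*(-0.4067) = 0.61
v' = -3.55*e1 + 4.00*e2 + 0.61*e3


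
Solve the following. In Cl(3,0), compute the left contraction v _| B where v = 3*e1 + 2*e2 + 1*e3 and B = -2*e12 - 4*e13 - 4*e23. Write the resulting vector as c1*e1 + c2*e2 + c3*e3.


Left contraction v _| B = <vB>_1 (grade-1 part of the geometric product vB).
Using e1_|e12 = e2, e2_|e12 = -e1, e1_|e13 = e3, e3_|e13 = -e1, e2_|e23 = e3, e3_|e23 = -e2:
e1 coeff: -v2*b12 - v3*b13 = -(2)*(-2) - (1)*(-4) = 8
e2 coeff: v1*b12 - v3*b23 = (3)*(-2) - (1)*(-4) = -2
e3 coeff: v1*b13 + v2*b23 = (3)*(-4) + (2)*(-4) = -20
v _| B = 8*e1 - 2*e2 - 20*e3


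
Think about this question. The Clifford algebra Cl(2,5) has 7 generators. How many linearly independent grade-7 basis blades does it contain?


Number of grade-k basis blades in Cl(p,q) with n = p + q is C(n, k).
n = 2 + 5 = 7
C(7, 7) = 7! / (7! * 0!)
= 5040 / (5040 * 1)
= 1


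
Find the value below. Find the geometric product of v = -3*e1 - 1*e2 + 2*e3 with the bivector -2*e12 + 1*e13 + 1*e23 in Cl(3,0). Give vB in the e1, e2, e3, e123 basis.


vB has grade-1 (vector) and grade-3 (trivector) parts: vB = (v _| B) + (v ^ B).
Vector part <vB>_1:
  e1: -v2*b12 - v3*b13 = -(-1)*(-2) - (2)*(1) = -4
  e2: v1*b12 - v3*b23 = (-3)*(-2) - (2)*(1) = 4
  e3: v1*b13 + v2*b23 = (-3)*(1) + (-1)*(1) = -4
Trivector part <vB>_3:
  e123: v1*b23 - v2*b13 + v3*b12 = (-3)*(1) - (-1)*(1) + (2)*(-2) = -6
vB = -4*e1 + 4*e2 - 4*e3 - 6*e123


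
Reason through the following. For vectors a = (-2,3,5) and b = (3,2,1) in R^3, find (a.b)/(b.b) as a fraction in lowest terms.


Projection coefficient = (a . b) / (b . b)
a . b = (-2)*3 + 3*2 + 5*1
= -6 + 6 + 5 = 5
b . b = 3^2 + 2^2 + 1^2
= 9 + 4 + 1 = 14
Coefficient = 5/14
In lowest terms: 5/14


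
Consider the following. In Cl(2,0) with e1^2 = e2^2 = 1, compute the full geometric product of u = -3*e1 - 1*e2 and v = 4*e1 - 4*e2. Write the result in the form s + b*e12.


Expand: (-3*e1 - 1*e2)(4*e1 - 4*e2)
= (-3)*4*e1e1 + (-3)*(-4)*e1e2 + (-1)*4*e2e1 + (-1)*(-4)*e2e2
Using e1^2 = e2^2 = 1, e2e1 = -e1e2:
Scalar part s = (-3)*4 + (-1)*(-4) = -12 + 4 = -8
Bivector part b = (-3)*(-4) - (-1)*4 = 12 - (-4) = 16
uv = -8 + 16*e12


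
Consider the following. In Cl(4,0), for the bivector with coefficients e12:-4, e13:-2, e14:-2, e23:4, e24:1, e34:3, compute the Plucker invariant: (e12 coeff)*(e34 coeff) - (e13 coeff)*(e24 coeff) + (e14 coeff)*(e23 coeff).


Plucker relation: af - be + cd
a*f = (-4)*3 = -12
b*e = (-2)*1 = -2
c*d = (-2)*4 = -8
af - be + cd = -12 - (-2) + (-8)
= -18


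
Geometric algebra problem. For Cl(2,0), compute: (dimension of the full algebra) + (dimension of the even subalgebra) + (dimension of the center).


n = 2 + 0 = 2
Total dim = 2^2 = 4
Even subalgebra dim = 2^1 = 2
n is even, so center dim = 1
Sum = 4 + 2 + 1 = 7


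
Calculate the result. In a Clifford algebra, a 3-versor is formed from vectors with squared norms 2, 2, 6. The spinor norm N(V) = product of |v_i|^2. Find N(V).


Spinor norm N(V) = |v1|^2 * |v2|^2 * ... * |v3|^2
= 2 * 2 * 6
Running product: 2, 4, 24
N(V) = 24


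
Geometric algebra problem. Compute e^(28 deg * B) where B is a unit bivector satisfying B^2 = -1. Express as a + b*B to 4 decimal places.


For a unit bivector B with B^2 = -1, the exponential series gives
e^(theta*B) = cos(theta) + sin(theta)*B (the GA analogue of Euler's formula).
theta = 28 degrees = 0.488692 rad
cos(28 deg) = 0.8829
sin(28 deg) = 0.4695
exp(theta*B) = 0.8829 + 0.4695*B


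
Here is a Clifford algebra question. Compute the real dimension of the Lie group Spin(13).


Spin(n) double-covers SO(n); both have Lie algebra so(n) of dimension n(n-1)/2.
n = 13
n(n-1) = 13 * 12 = 156
dim Spin(13) = 156/2 = 78


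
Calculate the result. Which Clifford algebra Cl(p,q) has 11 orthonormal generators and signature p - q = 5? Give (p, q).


We need p + q = 11 and p - q = 5.
Adding: 2p = 11 + 5 = 16, so p = 8.
Then q = 11 - 8 = 3.
(p, q) = (8, 3)


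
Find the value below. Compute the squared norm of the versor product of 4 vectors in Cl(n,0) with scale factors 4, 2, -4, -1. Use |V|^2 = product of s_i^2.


Each vector v_i has |v_i|^2 = s_i^2
Squared scales: 4^2 = 16, 2^2 = 4, (-4)^2 = 16, (-1)^2 = 1
|V|^2 = 16 * 4 * 16 * 1
= 1024


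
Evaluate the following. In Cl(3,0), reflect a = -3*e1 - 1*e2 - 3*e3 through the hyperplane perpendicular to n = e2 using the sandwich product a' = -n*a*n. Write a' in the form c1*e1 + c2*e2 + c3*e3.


Reflection formula: a' = -n*a*n, with n = e2 (unit vector, n^2 = 1).
For reflection through hyperplane perp to e2:
The component along e2 flips sign, others stay.
a = (-3, -1, -3)
a' = (-3, 1, -3)
a' = -3*e1 + 1*e2 - 3*e3


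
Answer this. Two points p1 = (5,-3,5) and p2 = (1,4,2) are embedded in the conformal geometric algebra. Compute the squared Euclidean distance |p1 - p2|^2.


p1 - p2 = (4, -7, 3)
|p1 - p2|^2 = 4^2 + (-7)^2 + 3^2
= 16 + 49 + 9
= 74


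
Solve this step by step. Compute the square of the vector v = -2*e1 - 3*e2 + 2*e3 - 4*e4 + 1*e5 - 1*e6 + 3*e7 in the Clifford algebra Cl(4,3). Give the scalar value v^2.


v^2 = sum of c_i^2 * e_i^2
Positive signature terms (e_i^2 = +1): (-2)^2 + (-3)^2 + 2^2 + (-4)^2 = 33
Negative signature terms (e_j^2 = -1): 1^2 + (-1)^2 + 3^2 = 11
v^2 = 33 - 11 = 22


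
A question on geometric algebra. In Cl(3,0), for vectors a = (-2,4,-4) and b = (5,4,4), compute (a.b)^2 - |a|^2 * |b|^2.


a . b = (-2)*5 + 4*4 + (-4)*4
= -10 + 16 + (-16) = -10
|a|^2 = (-2)^2 + 4^2 + (-4)^2 = 36
|b|^2 = 5^2 + 4^2 + 4^2 = 57
(a.b)^2 = (-10)^2 = 100
|a|^2 * |b|^2 = 36 * 57 = 2052
Result = 100 - 2052 = -1952


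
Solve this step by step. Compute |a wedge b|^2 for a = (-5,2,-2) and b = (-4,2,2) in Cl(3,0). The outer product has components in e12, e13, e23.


a wedge b = (a1*b2 - a2*b1)*e12 + (a1*b3 - a3*b1)*e13 + (a2*b3 - a3*b2)*e23
e12 coeff: (-5)*2 - 2*(-4) = -10 - (-8) = -2
e13 coeff: (-5)*2 - (-2)*(-4) = -10 - 8 = -18
e23 coeff: 2*2 - (-2)*2 = 4 - (-4) = 8
|a wedge b|^2 = (-2)^2 + (-18)^2 + 8^2
= 4 + 324 + 64
= 392


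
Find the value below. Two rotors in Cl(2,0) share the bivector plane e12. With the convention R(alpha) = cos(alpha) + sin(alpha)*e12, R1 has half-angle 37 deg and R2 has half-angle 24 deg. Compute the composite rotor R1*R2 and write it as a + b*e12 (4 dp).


Same-plane rotors commute and their half-angles add:
R1*R2 = cos(a1 + a2) + sin(a1 + a2)*e12.
a1 + a2 = 37 + 24 = 61 deg
cos(61 deg) = 0.4848
sin(61 deg) = 0.8746
R1*R2 = 0.4848 + 0.8746*e12


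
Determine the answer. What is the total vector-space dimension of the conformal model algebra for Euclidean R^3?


The conformal model of R^3 uses Cl(4,1): the 3 Euclidean generators plus two extra orthogonal generators e+ (e+^2 = +1) and e- (e-^2 = -1), from which the null vectors e0, einf are built.
Number of generators m = 3 + 2 = 5.
dim Cl(p,q) = 2^m = 2^5 = 32


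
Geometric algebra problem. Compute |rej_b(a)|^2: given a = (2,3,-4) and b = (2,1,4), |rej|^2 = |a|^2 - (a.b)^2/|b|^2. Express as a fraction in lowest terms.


|a|^2 = 2^2 + 3^2 + (-4)^2 = 29
|b|^2 = 2^2 + 1^2 + 4^2 = 21
a . b = 2*2 + 3*1 + (-4)*4 = -9
(a.b)^2 = (-9)^2 = 81
|rej|^2 = 29 - 81/21
= (609 - 81)/21
= 528/21
In lowest terms: 176/7


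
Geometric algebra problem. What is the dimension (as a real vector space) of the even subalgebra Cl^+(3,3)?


Even subalgebra dimension = 2^(n-1)
n = 3 + 3 = 6
2^(6 - 1) = 2^5 = 32
Verification: sum of C(6,k) for even k = 1 + 15 + 15 + 1 = 32
Result = 32


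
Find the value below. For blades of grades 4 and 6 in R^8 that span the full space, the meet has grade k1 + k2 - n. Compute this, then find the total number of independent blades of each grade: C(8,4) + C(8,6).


Meet grade = grade(A) + grade(B) - n
= 4 + 6 - 8 = 2
C(8,4) = 70
C(8,6) = 28
dim_A + dim_B = 70 + 28 = 98


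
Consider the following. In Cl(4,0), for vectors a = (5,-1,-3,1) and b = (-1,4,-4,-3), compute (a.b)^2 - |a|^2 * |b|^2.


a . b = 5*(-1) + (-1)*4 + (-3)*(-4) + 1*(-3)
= -5 + (-4) + 12 + (-3) = 0
|a|^2 = 5^2 + (-1)^2 + (-3)^2 + 1^2 = 36
|b|^2 = (-1)^2 + 4^2 + (-4)^2 + (-3)^2 = 42
(a.b)^2 = 0^2 = 0
|a|^2 * |b|^2 = 36 * 42 = 1512
Result = 0 - 1512 = -1512


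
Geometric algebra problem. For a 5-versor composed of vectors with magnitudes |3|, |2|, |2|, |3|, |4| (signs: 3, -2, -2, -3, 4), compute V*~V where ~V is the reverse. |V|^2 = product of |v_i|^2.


Each vector v_i has |v_i|^2 = s_i^2
Squared scales: 3^2 = 9, (-2)^2 = 4, (-2)^2 = 4, (-3)^2 = 9, 4^2 = 16
|V|^2 = 9 * 4 * 4 * 9 * 16
= 20736


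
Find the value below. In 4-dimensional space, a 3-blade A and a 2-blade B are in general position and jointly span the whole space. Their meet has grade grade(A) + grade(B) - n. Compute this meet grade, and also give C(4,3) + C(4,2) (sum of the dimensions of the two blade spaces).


Meet grade = grade(A) + grade(B) - n
= 3 + 2 - 4 = 1
C(4,3) = 4
C(4,2) = 6
dim_A + dim_B = 4 + 6 = 10


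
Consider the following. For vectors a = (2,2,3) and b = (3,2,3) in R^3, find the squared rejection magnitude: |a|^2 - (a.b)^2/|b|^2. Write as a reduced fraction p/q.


|a|^2 = 2^2 + 2^2 + 3^2 = 17
|b|^2 = 3^2 + 2^2 + 3^2 = 22
a . b = 2*3 + 2*2 + 3*3 = 19
(a.b)^2 = 19^2 = 361
|rej|^2 = 17 - 361/22
= (374 - 361)/22
= 13/22
In lowest terms: 13/22


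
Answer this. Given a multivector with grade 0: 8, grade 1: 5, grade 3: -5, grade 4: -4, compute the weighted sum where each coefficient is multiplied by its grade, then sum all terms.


Grade-weighted sum = sum of grade_k * coefficient_k
0*8 = 0
1*5 = 5
3*(-5) = -15
4*(-4) = -16
Total = 0 + 5 + (-15) + (-16) = -26


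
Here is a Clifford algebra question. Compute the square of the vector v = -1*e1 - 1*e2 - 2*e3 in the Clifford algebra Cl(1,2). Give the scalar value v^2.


v^2 = sum of c_i^2 * e_i^2
Positive signature terms (e_i^2 = +1): (-1)^2 = 1
Negative signature terms (e_j^2 = -1): (-1)^2 + (-2)^2 = 5
v^2 = 1 - 5 = -4


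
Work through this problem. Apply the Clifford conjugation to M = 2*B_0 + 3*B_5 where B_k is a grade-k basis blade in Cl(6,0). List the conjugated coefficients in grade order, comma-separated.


Clifford conjugate sign for grade k: (-1)^(k(k+1)/2)
Grade 0: (-1)^(0*1/2) = (-1)^0 = 1, coeff 2 -> 2
Grade 5: (-1)^(5*6/2) = (-1)^15 = -1, coeff 3 -> -3
Conjugated coefficients: 2, -3


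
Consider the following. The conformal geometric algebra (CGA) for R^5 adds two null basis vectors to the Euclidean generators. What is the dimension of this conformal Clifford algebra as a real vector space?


The conformal model of R^5 uses Cl(6,1): the 5 Euclidean generators plus two extra orthogonal generators e+ (e+^2 = +1) and e- (e-^2 = -1), from which the null vectors e0, einf are built.
Number of generators m = 5 + 2 = 7.
dim Cl(p,q) = 2^m = 2^7 = 128


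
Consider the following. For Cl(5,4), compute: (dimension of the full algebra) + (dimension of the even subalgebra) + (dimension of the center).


n = 5 + 4 = 9
Total dim = 2^9 = 512
Even subalgebra dim = 2^8 = 256
n is odd, so center dim = 2
Sum = 512 + 256 + 2 = 770


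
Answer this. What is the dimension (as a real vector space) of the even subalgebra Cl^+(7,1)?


Even subalgebra dimension = 2^(n-1)
n = 7 + 1 = 8
2^(8 - 1) = 2^7 = 128
Verification: sum of C(8,k) for even k = 1 + 28 + 70 + 28 + 1 = 128
Result = 128


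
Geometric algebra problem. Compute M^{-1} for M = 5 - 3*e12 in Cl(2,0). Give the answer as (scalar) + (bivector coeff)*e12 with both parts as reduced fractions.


M = 5 - 3*e12, where e12^2 = -1.
Since M commutes with its reverse ~M = a - b*e12, M * ~M = a^2 - b^2*e12^2 = a^2 + b^2.
So M^{-1} = ~M / (a^2 + b^2) = (a - b*e12)/(a^2 + b^2).
a^2 + b^2 = 25 + 9 = 34
Scalar part = 5/34 = 5/34
Bivector coeff = 3/34 = 3/34
M^{-1} = 5/34 + 3/34*e12


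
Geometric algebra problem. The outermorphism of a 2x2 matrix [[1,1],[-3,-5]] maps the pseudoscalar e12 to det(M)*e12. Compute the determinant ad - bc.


The outermorphism of a linear map f sends e1^e2 to f(e1)^f(e2).
f(e1) = 1*e1 - 3*e2
f(e2) = 1*e1 - 5*e2
f(e1) ^ f(e2) = (1*e1 - 3*e2) ^ (1*e1 - 5*e2)
= 1*(-5)*e12 + (-3)*1*e21
= (-5 - (-3))*e12
= -2*e12
Coefficient = -2


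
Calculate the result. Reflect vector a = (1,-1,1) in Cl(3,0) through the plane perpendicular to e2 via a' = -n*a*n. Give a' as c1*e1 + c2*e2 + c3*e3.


Reflection formula: a' = -n*a*n, with n = e2 (unit vector, n^2 = 1).
For reflection through hyperplane perp to e2:
The component along e2 flips sign, others stay.
a = (1, -1, 1)
a' = (1, 1, 1)
a' = 1*e1 + 1*e2 + 1*e3


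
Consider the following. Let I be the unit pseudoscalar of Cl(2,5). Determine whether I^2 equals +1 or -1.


The pseudoscalar I = e1...e_n (product of all n generators) of Cl(p,q) satisfies I^2 = (-1)^(q + n(n-1)/2).
p = 2, q = 5, n = p + q = 7
n(n-1)/2 = 7 * 6 / 2 = 21
Exponent = q + n(n-1)/2 = 5 + 21 = 26
I^2 = (-1)^26 = +1


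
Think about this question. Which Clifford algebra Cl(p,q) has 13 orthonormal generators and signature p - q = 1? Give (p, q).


We need p + q = 13 and p - q = 1.
Adding: 2p = 13 + 1 = 14, so p = 7.
Then q = 13 - 7 = 6.
(p, q) = (7, 6)


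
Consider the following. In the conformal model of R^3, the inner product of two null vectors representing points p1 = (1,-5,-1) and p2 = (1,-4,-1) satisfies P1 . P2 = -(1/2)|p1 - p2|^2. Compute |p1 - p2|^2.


p1 - p2 = (0, -1, 0)
|p1 - p2|^2 = 0^2 + (-1)^2 + 0^2
= 0 + 1 + 0
= 1


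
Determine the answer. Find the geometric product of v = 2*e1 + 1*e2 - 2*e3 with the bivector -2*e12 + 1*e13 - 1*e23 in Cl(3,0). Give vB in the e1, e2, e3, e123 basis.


vB has grade-1 (vector) and grade-3 (trivector) parts: vB = (v _| B) + (v ^ B).
Vector part <vB>_1:
  e1: -v2*b12 - v3*b13 = -(1)*(-2) - (-2)*(1) = 4
  e2: v1*b12 - v3*b23 = (2)*(-2) - (-2)*(-1) = -6
  e3: v1*b13 + v2*b23 = (2)*(1) + (1)*(-1) = 1
Trivector part <vB>_3:
  e123: v1*b23 - v2*b13 + v3*b12 = (2)*(-1) - (1)*(1) + (-2)*(-2) = 1
vB = 4*e1 - 6*e2 + 1*e3 + 1*e123


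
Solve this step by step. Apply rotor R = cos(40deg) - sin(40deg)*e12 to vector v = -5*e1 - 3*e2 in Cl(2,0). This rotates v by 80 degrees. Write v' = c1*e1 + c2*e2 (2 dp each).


Rotor R = cos(40deg) - sin(40deg)*e12
Rotation angle theta = 2 * 40 = 80 degrees
v' = R*v*~R rotates v by theta.
cos(80deg) = 0.1736, sin(80deg) = 0.9848
v'_1 = -5*cos(80deg) - (-3)*sin(80deg)
= -5*0.1736 - (-3)*0.9848
= 2.09
v'_2 = -5*sin(80deg) + (-3)*cos(80deg)
= -5*0.9848 + (-3)*0.1736
= -5.44
v' = 2.09*e1 - 5.44*e2


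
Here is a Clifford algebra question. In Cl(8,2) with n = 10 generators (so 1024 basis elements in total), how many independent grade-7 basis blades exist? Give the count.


Number of grade-k basis blades in Cl(p,q) with n = p + q is C(n, k).
n = 8 + 2 = 10
C(10, 7) = 10! / (7! * 3!)
= 3628800 / (5040 * 6)
= 120


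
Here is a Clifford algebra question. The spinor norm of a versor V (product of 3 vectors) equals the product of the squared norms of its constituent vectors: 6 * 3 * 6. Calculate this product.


Spinor norm N(V) = |v1|^2 * |v2|^2 * ... * |v3|^2
= 6 * 3 * 6
Running product: 6, 18, 108
N(V) = 108


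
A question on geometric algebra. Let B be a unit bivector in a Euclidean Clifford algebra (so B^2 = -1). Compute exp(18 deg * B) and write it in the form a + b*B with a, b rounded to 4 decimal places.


For a unit bivector B with B^2 = -1, the exponential series gives
e^(theta*B) = cos(theta) + sin(theta)*B (the GA analogue of Euler's formula).
theta = 18 degrees = 0.314159 rad
cos(18 deg) = 0.9511
sin(18 deg) = 0.3090
exp(theta*B) = 0.9511 + 0.3090*B


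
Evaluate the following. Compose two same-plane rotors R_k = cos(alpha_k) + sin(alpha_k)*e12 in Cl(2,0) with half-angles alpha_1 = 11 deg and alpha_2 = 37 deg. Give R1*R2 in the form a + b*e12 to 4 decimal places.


Same-plane rotors commute and their half-angles add:
R1*R2 = cos(a1 + a2) + sin(a1 + a2)*e12.
a1 + a2 = 11 + 37 = 48 deg
cos(48 deg) = 0.6691
sin(48 deg) = 0.7431
R1*R2 = 0.6691 + 0.7431*e12


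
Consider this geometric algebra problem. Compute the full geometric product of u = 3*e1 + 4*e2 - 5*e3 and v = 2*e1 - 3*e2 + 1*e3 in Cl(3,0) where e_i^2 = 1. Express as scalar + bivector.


In Cl(3,0): e_i^2 = 1, e_ie_j = -e_je_i for i != j.
Scalar part = u . v = 3*2 + 4*(-3) + (-5)*1
= 6 + (-12) + (-5) = -11
e12 coeff = 3*(-3) - 4*2 = -9 - 8 = -17
e13 coeff = 3*1 - (-5)*2 = 3 - (-10) = 13
e23 coeff = 4*1 - (-5)*(-3) = 4 - 15 = -11
uv = -11 - 17*e12 + 13*e13 - 11*e23


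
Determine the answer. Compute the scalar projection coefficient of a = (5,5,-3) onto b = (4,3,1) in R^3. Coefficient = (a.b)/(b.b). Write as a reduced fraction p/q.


Projection coefficient = (a . b) / (b . b)
a . b = 5*4 + 5*3 + (-3)*1
= 20 + 15 + (-3) = 32
b . b = 4^2 + 3^2 + 1^2
= 16 + 9 + 1 = 26
Coefficient = 32/26
In lowest terms: 16/13


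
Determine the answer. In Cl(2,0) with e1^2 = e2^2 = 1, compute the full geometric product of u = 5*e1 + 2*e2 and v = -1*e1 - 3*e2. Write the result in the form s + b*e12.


Expand: (5*e1 + 2*e2)(-1*e1 - 3*e2)
= 5*(-1)*e1e1 + 5*(-3)*e1e2 + 2*(-1)*e2e1 + 2*(-3)*e2e2
Using e1^2 = e2^2 = 1, e2e1 = -e1e2:
Scalar part s = 5*(-1) + 2*(-3) = -5 + (-6) = -11
Bivector part b = 5*(-3) - 2*(-1) = -15 - (-2) = -13
uv = -11 - 13*e12


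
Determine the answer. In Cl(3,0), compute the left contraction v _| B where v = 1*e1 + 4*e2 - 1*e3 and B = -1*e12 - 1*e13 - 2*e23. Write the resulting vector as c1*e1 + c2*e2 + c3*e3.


Left contraction v _| B = <vB>_1 (grade-1 part of the geometric product vB).
Using e1_|e12 = e2, e2_|e12 = -e1, e1_|e13 = e3, e3_|e13 = -e1, e2_|e23 = e3, e3_|e23 = -e2:
e1 coeff: -v2*b12 - v3*b13 = -(4)*(-1) - (-1)*(-1) = 3
e2 coeff: v1*b12 - v3*b23 = (1)*(-1) - (-1)*(-2) = -3
e3 coeff: v1*b13 + v2*b23 = (1)*(-1) + (4)*(-2) = -9
v _| B = 3*e1 - 3*e2 - 9*e3


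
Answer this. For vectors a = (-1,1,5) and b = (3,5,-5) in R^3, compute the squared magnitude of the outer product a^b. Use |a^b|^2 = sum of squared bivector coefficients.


a wedge b = (a1*b2 - a2*b1)*e12 + (a1*b3 - a3*b1)*e13 + (a2*b3 - a3*b2)*e23
e12 coeff: (-1)*5 - 1*3 = -5 - 3 = -8
e13 coeff: (-1)*(-5) - 5*3 = 5 - 15 = -10
e23 coeff: 1*(-5) - 5*5 = -5 - 25 = -30
|a wedge b|^2 = (-8)^2 + (-10)^2 + (-30)^2
= 64 + 100 + 900
= 1064


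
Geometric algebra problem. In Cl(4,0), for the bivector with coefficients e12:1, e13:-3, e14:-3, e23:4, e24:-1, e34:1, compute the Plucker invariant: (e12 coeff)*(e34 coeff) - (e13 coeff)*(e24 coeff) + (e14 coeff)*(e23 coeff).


Plucker relation: af - be + cd
a*f = 1*1 = 1
b*e = (-3)*(-1) = 3
c*d = (-3)*4 = -12
af - be + cd = 1 - 3 + (-12)
= -14


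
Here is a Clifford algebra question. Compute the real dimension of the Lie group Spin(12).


Spin(n) double-covers SO(n); both have Lie algebra so(n) of dimension n(n-1)/2.
n = 12
n(n-1) = 12 * 11 = 132
dim Spin(12) = 132/2 = 66


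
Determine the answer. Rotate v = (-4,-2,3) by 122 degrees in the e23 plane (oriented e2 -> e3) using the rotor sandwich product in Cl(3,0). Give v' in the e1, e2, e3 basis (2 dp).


Rotor R = cos(61deg) - sin(61deg)*e23
Rotation angle theta = 2 * 61 = 122 degrees in the e23 plane (e2 -> e3).
The component perpendicular to the plane (e1) is invariant: v'_1 = v1 = -4.00
cos(122deg) = -0.5299, sin(122deg) = 0.8480
v'_2 = v2*cos(theta) - v3*sin(theta) = -2*(-0.5299) - 3*0.8480 = -1.48
v'_3 = v2*sin(theta) + v3*cos(theta) = -2*0.8480 + 3*(-0.5299) = -3.29
v' = -4.00*e1 - 1.48*e2 - 3.29*e3


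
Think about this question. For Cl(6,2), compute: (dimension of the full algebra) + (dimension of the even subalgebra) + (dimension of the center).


n = 6 + 2 = 8
Total dim = 2^8 = 256
Even subalgebra dim = 2^7 = 128
n is even, so center dim = 1
Sum = 256 + 128 + 1 = 385


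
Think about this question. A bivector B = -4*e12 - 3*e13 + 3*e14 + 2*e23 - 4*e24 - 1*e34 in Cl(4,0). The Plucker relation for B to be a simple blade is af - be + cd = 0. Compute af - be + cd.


Plucker relation: af - be + cd
a*f = (-4)*(-1) = 4
b*e = (-3)*(-4) = 12
c*d = 3*2 = 6
af - be + cd = 4 - 12 + 6
= -2


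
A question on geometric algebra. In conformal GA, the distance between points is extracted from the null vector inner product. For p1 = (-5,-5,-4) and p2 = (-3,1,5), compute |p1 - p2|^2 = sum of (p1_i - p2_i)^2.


p1 - p2 = (-2, -6, -9)
|p1 - p2|^2 = (-2)^2 + (-6)^2 + (-9)^2
= 4 + 36 + 81
= 121


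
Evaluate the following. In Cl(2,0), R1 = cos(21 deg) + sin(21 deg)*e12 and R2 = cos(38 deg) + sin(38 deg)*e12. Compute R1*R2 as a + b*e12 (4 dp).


Same-plane rotors commute and their half-angles add:
R1*R2 = cos(a1 + a2) + sin(a1 + a2)*e12.
a1 + a2 = 21 + 38 = 59 deg
cos(59 deg) = 0.5150
sin(59 deg) = 0.8572
R1*R2 = 0.5150 + 0.8572*e12


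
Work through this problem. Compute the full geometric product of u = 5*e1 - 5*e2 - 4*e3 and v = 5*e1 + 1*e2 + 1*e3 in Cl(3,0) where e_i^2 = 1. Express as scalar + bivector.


In Cl(3,0): e_i^2 = 1, e_ie_j = -e_je_i for i != j.
Scalar part = u . v = 5*5 + (-5)*1 + (-4)*1
= 25 + (-5) + (-4) = 16
e12 coeff = 5*1 - (-5)*5 = 5 - (-25) = 30
e13 coeff = 5*1 - (-4)*5 = 5 - (-20) = 25
e23 coeff = (-5)*1 - (-4)*1 = -5 - (-4) = -1
uv = 16 + 30*e12 + 25*e13 - 1*e23


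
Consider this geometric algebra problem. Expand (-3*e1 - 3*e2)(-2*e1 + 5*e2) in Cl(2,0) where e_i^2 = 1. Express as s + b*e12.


Expand: (-3*e1 - 3*e2)(-2*e1 + 5*e2)
= (-3)*(-2)*e1e1 + (-3)*5*e1e2 + (-3)*(-2)*e2e1 + (-3)*5*e2e2
Using e1^2 = e2^2 = 1, e2e1 = -e1e2:
Scalar part s = (-3)*(-2) + (-3)*5 = 6 + (-15) = -9
Bivector part b = (-3)*5 - (-3)*(-2) = -15 - 6 = -21
uv = -9 - 21*e12


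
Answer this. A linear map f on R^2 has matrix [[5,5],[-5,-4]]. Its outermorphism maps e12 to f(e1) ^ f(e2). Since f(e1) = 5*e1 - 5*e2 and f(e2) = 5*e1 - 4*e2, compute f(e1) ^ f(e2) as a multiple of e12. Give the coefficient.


The outermorphism of a linear map f sends e1^e2 to f(e1)^f(e2).
f(e1) = 5*e1 - 5*e2
f(e2) = 5*e1 - 4*e2
f(e1) ^ f(e2) = (5*e1 - 5*e2) ^ (5*e1 - 4*e2)
= 5*(-4)*e12 + (-5)*5*e21
= (-20 - (-25))*e12
= 5*e12
Coefficient = 5


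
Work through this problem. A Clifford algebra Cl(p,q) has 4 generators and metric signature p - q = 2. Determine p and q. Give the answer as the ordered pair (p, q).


We need p + q = 4 and p - q = 2.
Adding: 2p = 4 + 2 = 6, so p = 3.
Then q = 4 - 3 = 1.
(p, q) = (3, 1)


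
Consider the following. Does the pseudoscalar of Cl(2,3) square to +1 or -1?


The pseudoscalar I = e1...e_n (product of all n generators) of Cl(p,q) satisfies I^2 = (-1)^(q + n(n-1)/2).
p = 2, q = 3, n = p + q = 5
n(n-1)/2 = 5 * 4 / 2 = 10
Exponent = q + n(n-1)/2 = 3 + 10 = 13
I^2 = (-1)^13 = -1


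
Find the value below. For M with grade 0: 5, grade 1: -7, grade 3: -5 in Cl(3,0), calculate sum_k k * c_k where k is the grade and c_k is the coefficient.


Grade-weighted sum = sum of grade_k * coefficient_k
0*5 = 0
1*(-7) = -7
3*(-5) = -15
Total = 0 + (-7) + (-15) = -22


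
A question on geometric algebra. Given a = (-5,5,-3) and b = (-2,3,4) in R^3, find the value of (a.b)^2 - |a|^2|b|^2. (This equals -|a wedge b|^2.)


a . b = (-5)*(-2) + 5*3 + (-3)*4
= 10 + 15 + (-12) = 13
|a|^2 = (-5)^2 + 5^2 + (-3)^2 = 59
|b|^2 = (-2)^2 + 3^2 + 4^2 = 29
(a.b)^2 = 13^2 = 169
|a|^2 * |b|^2 = 59 * 29 = 1711
Result = 169 - 1711 = -1542


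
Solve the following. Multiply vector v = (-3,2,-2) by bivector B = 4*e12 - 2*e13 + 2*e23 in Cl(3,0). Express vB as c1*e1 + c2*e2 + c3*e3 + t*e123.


vB has grade-1 (vector) and grade-3 (trivector) parts: vB = (v _| B) + (v ^ B).
Vector part <vB>_1:
  e1: -v2*b12 - v3*b13 = -(2)*(4) - (-2)*(-2) = -12
  e2: v1*b12 - v3*b23 = (-3)*(4) - (-2)*(2) = -8
  e3: v1*b13 + v2*b23 = (-3)*(-2) + (2)*(2) = 10
Trivector part <vB>_3:
  e123: v1*b23 - v2*b13 + v3*b12 = (-3)*(2) - (2)*(-2) + (-2)*(4) = -10
vB = -12*e1 - 8*e2 + 10*e3 - 10*e123


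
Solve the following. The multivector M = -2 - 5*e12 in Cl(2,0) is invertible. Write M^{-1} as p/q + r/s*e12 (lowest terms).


M = -2 - 5*e12, where e12^2 = -1.
Since M commutes with its reverse ~M = a - b*e12, M * ~M = a^2 - b^2*e12^2 = a^2 + b^2.
So M^{-1} = ~M / (a^2 + b^2) = (a - b*e12)/(a^2 + b^2).
a^2 + b^2 = 4 + 25 = 29
Scalar part = -2/29 = -2/29
Bivector coeff = 5/29 = 5/29
M^{-1} = -2/29 + 5/29*e12


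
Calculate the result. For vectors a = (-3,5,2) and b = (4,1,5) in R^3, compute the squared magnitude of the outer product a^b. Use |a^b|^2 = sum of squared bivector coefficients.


a wedge b = (a1*b2 - a2*b1)*e12 + (a1*b3 - a3*b1)*e13 + (a2*b3 - a3*b2)*e23
e12 coeff: (-3)*1 - 5*4 = -3 - 20 = -23
e13 coeff: (-3)*5 - 2*4 = -15 - 8 = -23
e23 coeff: 5*5 - 2*1 = 25 - 2 = 23
|a wedge b|^2 = (-23)^2 + (-23)^2 + 23^2
= 529 + 529 + 529
= 1587


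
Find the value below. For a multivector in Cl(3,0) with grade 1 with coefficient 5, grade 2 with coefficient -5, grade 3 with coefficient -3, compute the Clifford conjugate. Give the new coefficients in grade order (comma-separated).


Clifford conjugate sign for grade k: (-1)^(k(k+1)/2)
Grade 1: (-1)^(1*2/2) = (-1)^1 = -1, coeff 5 -> -5
Grade 2: (-1)^(2*3/2) = (-1)^3 = -1, coeff -5 -> 5
Grade 3: (-1)^(3*4/2) = (-1)^6 = 1, coeff -3 -> -3
Conjugated coefficients: -5, 5, -3


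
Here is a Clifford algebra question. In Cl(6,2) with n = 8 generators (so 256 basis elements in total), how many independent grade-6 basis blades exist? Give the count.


Number of grade-k basis blades in Cl(p,q) with n = p + q is C(n, k).
n = 6 + 2 = 8
C(8, 6) = 8! / (6! * 2!)
= 40320 / (720 * 2)
= 28


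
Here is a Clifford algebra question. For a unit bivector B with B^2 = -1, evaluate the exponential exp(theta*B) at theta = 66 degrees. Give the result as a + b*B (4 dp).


For a unit bivector B with B^2 = -1, the exponential series gives
e^(theta*B) = cos(theta) + sin(theta)*B (the GA analogue of Euler's formula).
theta = 66 degrees = 1.151917 rad
cos(66 deg) = 0.4067
sin(66 deg) = 0.9135
exp(theta*B) = 0.4067 + 0.9135*B


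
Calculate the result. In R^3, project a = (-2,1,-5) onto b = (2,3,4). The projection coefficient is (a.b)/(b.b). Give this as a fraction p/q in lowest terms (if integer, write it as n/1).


Projection coefficient = (a . b) / (b . b)
a . b = (-2)*2 + 1*3 + (-5)*4
= -4 + 3 + (-20) = -21
b . b = 2^2 + 3^2 + 4^2
= 4 + 9 + 16 = 29
Coefficient = -21/29
In lowest terms: -21/29


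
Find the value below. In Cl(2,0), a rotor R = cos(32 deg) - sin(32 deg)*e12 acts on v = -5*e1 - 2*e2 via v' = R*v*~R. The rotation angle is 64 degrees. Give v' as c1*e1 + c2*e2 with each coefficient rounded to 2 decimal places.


Rotor R = cos(32deg) - sin(32deg)*e12
Rotation angle theta = 2 * 32 = 64 degrees
v' = R*v*~R rotates v by theta.
cos(64deg) = 0.4384, sin(64deg) = 0.8988
v'_1 = -5*cos(64deg) - (-2)*sin(64deg)
= -5*0.4384 - (-2)*0.8988
= -0.39
v'_2 = -5*sin(64deg) + (-2)*cos(64deg)
= -5*0.8988 + (-2)*0.4384
= -5.37
v' = -0.39*e1 - 5.37*e2


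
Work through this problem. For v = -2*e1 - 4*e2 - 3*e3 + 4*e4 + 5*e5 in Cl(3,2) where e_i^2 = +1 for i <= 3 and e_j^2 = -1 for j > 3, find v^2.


v^2 = sum of c_i^2 * e_i^2
Positive signature terms (e_i^2 = +1): (-2)^2 + (-4)^2 + (-3)^2 = 29
Negative signature terms (e_j^2 = -1): 4^2 + 5^2 = 41
v^2 = 29 - 41 = -12


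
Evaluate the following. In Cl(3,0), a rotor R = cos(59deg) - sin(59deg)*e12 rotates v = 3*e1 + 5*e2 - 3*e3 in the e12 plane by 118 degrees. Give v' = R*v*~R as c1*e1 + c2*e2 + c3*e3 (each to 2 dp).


Rotor R = cos(59deg) - sin(59deg)*e12
Rotation angle theta = 2 * 59 = 118 degrees in the e12 plane (e1 -> e2).
The component perpendicular to the plane (e3) is invariant: v'_3 = v3 = -3.00
cos(118deg) = -0.4695, sin(118deg) = 0.8829
v'_1 = v1*cos(theta) - v2*sin(theta) = 3*(-0.4695) - 5*0.8829 = -5.82
v'_2 = v1*sin(theta) + v2*cos(theta) = 3*0.8829 + 5*(-0.4695) = 0.30
v' = -5.82*e1 + 0.30*e2 - 3.00*e3


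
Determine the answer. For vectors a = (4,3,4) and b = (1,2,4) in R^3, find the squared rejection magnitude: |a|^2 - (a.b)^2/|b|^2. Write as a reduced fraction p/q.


|a|^2 = 4^2 + 3^2 + 4^2 = 41
|b|^2 = 1^2 + 2^2 + 4^2 = 21
a . b = 4*1 + 3*2 + 4*4 = 26
(a.b)^2 = 26^2 = 676
|rej|^2 = 41 - 676/21
= (861 - 676)/21
= 185/21
In lowest terms: 185/21


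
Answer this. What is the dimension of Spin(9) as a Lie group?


Spin(n) double-covers SO(n); both have Lie algebra so(n) of dimension n(n-1)/2.
n = 9
n(n-1) = 9 * 8 = 72
dim Spin(9) = 72/2 = 36


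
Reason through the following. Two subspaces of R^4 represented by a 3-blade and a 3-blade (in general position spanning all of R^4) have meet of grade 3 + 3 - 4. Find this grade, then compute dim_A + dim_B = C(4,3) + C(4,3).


Meet grade = grade(A) + grade(B) - n
= 3 + 3 - 4 = 2
C(4,3) = 4
C(4,3) = 4
dim_A + dim_B = 4 + 4 = 8


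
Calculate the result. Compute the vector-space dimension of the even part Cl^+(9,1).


Even subalgebra dimension = 2^(n-1)
n = 9 + 1 = 10
2^(10 - 1) = 2^9 = 512
Verification: sum of C(10,k) for even k = 1 + 45 + 210 + 210 + 45 + 1 = 512
Result = 512


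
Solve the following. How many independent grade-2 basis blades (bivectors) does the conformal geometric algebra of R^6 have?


The conformal model of R^6 uses Cl(7,1) with m = 6 + 2 = 8 generators.
Number of grade-2 blades = C(m, 2) = C(8, 2)
= 8*7/2 = 28


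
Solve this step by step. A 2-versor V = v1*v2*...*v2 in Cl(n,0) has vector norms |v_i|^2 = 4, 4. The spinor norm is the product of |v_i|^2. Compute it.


Spinor norm N(V) = |v1|^2 * |v2|^2 * ... * |v2|^2
= 4 * 4
Running product: 4, 16
N(V) = 16


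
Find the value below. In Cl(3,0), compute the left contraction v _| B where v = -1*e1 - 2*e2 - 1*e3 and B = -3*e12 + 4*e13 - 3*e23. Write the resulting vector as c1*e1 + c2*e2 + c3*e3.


Left contraction v _| B = <vB>_1 (grade-1 part of the geometric product vB).
Using e1_|e12 = e2, e2_|e12 = -e1, e1_|e13 = e3, e3_|e13 = -e1, e2_|e23 = e3, e3_|e23 = -e2:
e1 coeff: -v2*b12 - v3*b13 = -(-2)*(-3) - (-1)*(4) = -2
e2 coeff: v1*b12 - v3*b23 = (-1)*(-3) - (-1)*(-3) = 0
e3 coeff: v1*b13 + v2*b23 = (-1)*(4) + (-2)*(-3) = 2
v _| B = -2*e1 + 0*e2 + 2*e3


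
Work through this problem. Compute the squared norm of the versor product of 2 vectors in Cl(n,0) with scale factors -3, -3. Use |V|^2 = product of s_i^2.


Each vector v_i has |v_i|^2 = s_i^2
Squared scales: (-3)^2 = 9, (-3)^2 = 9
|V|^2 = 9 * 9
= 81


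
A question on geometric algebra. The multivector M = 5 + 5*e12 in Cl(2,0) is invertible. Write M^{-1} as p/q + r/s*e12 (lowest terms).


M = 5 + 5*e12, where e12^2 = -1.
Since M commutes with its reverse ~M = a - b*e12, M * ~M = a^2 - b^2*e12^2 = a^2 + b^2.
So M^{-1} = ~M / (a^2 + b^2) = (a - b*e12)/(a^2 + b^2).
a^2 + b^2 = 25 + 25 = 50
Scalar part = 5/50 = 1/10
Bivector coeff = -5/50 = -1/10
M^{-1} = 1/10 - 1/10*e12


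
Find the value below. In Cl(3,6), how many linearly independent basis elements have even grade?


Even subalgebra dimension = 2^(n-1)
n = 3 + 6 = 9
2^(9 - 1) = 2^8 = 256
Verification: sum of C(9,k) for even k = 1 + 36 + 126 + 84 + 9 = 256
Result = 256


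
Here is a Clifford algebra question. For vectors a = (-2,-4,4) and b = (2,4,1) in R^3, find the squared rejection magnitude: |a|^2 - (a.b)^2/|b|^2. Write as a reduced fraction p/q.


|a|^2 = (-2)^2 + (-4)^2 + 4^2 = 36
|b|^2 = 2^2 + 4^2 + 1^2 = 21
a . b = (-2)*2 + (-4)*4 + 4*1 = -16
(a.b)^2 = (-16)^2 = 256
|rej|^2 = 36 - 256/21
= (756 - 256)/21
= 500/21
In lowest terms: 500/21
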